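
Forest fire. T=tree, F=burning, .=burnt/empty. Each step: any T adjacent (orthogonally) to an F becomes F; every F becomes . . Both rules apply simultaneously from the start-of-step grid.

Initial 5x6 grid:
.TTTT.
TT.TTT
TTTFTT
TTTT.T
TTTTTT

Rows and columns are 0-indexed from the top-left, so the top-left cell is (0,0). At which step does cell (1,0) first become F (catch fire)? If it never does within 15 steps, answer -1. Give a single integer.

Step 1: cell (1,0)='T' (+4 fires, +1 burnt)
Step 2: cell (1,0)='T' (+6 fires, +4 burnt)
Step 3: cell (1,0)='T' (+9 fires, +6 burnt)
Step 4: cell (1,0)='F' (+5 fires, +9 burnt)
  -> target ignites at step 4
Step 5: cell (1,0)='.' (+1 fires, +5 burnt)
Step 6: cell (1,0)='.' (+0 fires, +1 burnt)
  fire out at step 6

4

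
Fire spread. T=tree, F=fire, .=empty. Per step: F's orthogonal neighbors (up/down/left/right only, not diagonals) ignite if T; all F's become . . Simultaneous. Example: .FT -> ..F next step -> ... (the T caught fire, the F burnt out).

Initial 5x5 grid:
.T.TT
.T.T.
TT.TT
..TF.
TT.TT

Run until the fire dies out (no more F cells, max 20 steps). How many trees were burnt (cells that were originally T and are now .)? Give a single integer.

Step 1: +3 fires, +1 burnt (F count now 3)
Step 2: +3 fires, +3 burnt (F count now 3)
Step 3: +1 fires, +3 burnt (F count now 1)
Step 4: +1 fires, +1 burnt (F count now 1)
Step 5: +0 fires, +1 burnt (F count now 0)
Fire out after step 5
Initially T: 14, now '.': 19
Total burnt (originally-T cells now '.'): 8

Answer: 8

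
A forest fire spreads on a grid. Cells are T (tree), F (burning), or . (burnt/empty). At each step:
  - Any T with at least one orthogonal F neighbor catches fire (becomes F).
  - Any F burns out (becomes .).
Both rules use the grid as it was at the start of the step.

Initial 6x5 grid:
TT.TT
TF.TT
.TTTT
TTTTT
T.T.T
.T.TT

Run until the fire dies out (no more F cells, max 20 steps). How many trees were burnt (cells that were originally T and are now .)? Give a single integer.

Answer: 21

Derivation:
Step 1: +3 fires, +1 burnt (F count now 3)
Step 2: +3 fires, +3 burnt (F count now 3)
Step 3: +3 fires, +3 burnt (F count now 3)
Step 4: +5 fires, +3 burnt (F count now 5)
Step 5: +3 fires, +5 burnt (F count now 3)
Step 6: +2 fires, +3 burnt (F count now 2)
Step 7: +1 fires, +2 burnt (F count now 1)
Step 8: +1 fires, +1 burnt (F count now 1)
Step 9: +0 fires, +1 burnt (F count now 0)
Fire out after step 9
Initially T: 22, now '.': 29
Total burnt (originally-T cells now '.'): 21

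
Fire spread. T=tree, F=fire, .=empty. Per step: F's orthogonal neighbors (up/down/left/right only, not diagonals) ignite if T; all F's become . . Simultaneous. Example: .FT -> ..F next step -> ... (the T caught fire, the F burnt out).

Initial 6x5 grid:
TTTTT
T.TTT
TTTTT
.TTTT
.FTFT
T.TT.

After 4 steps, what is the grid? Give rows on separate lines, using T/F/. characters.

Step 1: 5 trees catch fire, 2 burn out
  TTTTT
  T.TTT
  TTTTT
  .FTFT
  ..F.F
  T.TF.
Step 2: 5 trees catch fire, 5 burn out
  TTTTT
  T.TTT
  TFTFT
  ..F.F
  .....
  T.F..
Step 3: 4 trees catch fire, 5 burn out
  TTTTT
  T.TFT
  F.F.F
  .....
  .....
  T....
Step 4: 4 trees catch fire, 4 burn out
  TTTFT
  F.F.F
  .....
  .....
  .....
  T....

TTTFT
F.F.F
.....
.....
.....
T....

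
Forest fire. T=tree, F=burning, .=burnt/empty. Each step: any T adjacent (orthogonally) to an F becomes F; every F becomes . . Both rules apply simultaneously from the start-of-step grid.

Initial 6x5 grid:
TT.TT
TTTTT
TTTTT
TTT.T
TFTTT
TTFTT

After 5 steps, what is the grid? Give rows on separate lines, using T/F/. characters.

Step 1: 5 trees catch fire, 2 burn out
  TT.TT
  TTTTT
  TTTTT
  TFT.T
  F.FTT
  TF.FT
Step 2: 6 trees catch fire, 5 burn out
  TT.TT
  TTTTT
  TFTTT
  F.F.T
  ...FT
  F...F
Step 3: 4 trees catch fire, 6 burn out
  TT.TT
  TFTTT
  F.FTT
  ....T
  ....F
  .....
Step 4: 5 trees catch fire, 4 burn out
  TF.TT
  F.FTT
  ...FT
  ....F
  .....
  .....
Step 5: 3 trees catch fire, 5 burn out
  F..TT
  ...FT
  ....F
  .....
  .....
  .....

F..TT
...FT
....F
.....
.....
.....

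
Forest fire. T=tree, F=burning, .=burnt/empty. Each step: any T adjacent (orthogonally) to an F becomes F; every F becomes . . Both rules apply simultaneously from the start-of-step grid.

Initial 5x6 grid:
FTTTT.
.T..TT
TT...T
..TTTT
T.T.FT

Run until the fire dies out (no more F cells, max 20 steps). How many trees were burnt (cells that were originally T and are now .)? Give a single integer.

Answer: 16

Derivation:
Step 1: +3 fires, +2 burnt (F count now 3)
Step 2: +4 fires, +3 burnt (F count now 4)
Step 3: +4 fires, +4 burnt (F count now 4)
Step 4: +4 fires, +4 burnt (F count now 4)
Step 5: +1 fires, +4 burnt (F count now 1)
Step 6: +0 fires, +1 burnt (F count now 0)
Fire out after step 6
Initially T: 17, now '.': 29
Total burnt (originally-T cells now '.'): 16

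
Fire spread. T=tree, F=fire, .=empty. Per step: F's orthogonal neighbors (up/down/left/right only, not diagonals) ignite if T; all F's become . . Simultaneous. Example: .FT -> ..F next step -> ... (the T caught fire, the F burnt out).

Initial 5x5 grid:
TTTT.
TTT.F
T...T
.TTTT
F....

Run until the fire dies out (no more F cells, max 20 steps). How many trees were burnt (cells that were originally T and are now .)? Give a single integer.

Answer: 5

Derivation:
Step 1: +1 fires, +2 burnt (F count now 1)
Step 2: +1 fires, +1 burnt (F count now 1)
Step 3: +1 fires, +1 burnt (F count now 1)
Step 4: +1 fires, +1 burnt (F count now 1)
Step 5: +1 fires, +1 burnt (F count now 1)
Step 6: +0 fires, +1 burnt (F count now 0)
Fire out after step 6
Initially T: 13, now '.': 17
Total burnt (originally-T cells now '.'): 5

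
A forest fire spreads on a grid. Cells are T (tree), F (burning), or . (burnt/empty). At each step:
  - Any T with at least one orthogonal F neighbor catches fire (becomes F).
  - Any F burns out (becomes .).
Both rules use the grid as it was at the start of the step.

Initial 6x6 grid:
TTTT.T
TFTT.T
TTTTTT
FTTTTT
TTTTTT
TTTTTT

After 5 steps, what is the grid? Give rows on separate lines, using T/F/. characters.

Step 1: 7 trees catch fire, 2 burn out
  TFTT.T
  F.FT.T
  FFTTTT
  .FTTTT
  FTTTTT
  TTTTTT
Step 2: 7 trees catch fire, 7 burn out
  F.FT.T
  ...F.T
  ..FTTT
  ..FTTT
  .FTTTT
  FTTTTT
Step 3: 5 trees catch fire, 7 burn out
  ...F.T
  .....T
  ...FTT
  ...FTT
  ..FTTT
  .FTTTT
Step 4: 4 trees catch fire, 5 burn out
  .....T
  .....T
  ....FT
  ....FT
  ...FTT
  ..FTTT
Step 5: 4 trees catch fire, 4 burn out
  .....T
  .....T
  .....F
  .....F
  ....FT
  ...FTT

.....T
.....T
.....F
.....F
....FT
...FTT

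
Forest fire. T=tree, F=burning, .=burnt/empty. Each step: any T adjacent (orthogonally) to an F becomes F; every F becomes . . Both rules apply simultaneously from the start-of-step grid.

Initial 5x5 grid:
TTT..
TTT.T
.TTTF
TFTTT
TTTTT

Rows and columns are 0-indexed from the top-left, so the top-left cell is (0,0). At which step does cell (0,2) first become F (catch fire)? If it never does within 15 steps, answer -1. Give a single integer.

Step 1: cell (0,2)='T' (+7 fires, +2 burnt)
Step 2: cell (0,2)='T' (+6 fires, +7 burnt)
Step 3: cell (0,2)='T' (+4 fires, +6 burnt)
Step 4: cell (0,2)='F' (+2 fires, +4 burnt)
  -> target ignites at step 4
Step 5: cell (0,2)='.' (+0 fires, +2 burnt)
  fire out at step 5

4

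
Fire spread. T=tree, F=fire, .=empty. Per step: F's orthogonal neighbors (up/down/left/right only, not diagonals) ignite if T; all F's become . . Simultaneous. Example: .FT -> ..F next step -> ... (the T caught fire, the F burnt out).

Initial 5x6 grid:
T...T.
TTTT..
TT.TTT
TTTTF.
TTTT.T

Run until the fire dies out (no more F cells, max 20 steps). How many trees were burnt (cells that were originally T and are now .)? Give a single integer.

Step 1: +2 fires, +1 burnt (F count now 2)
Step 2: +4 fires, +2 burnt (F count now 4)
Step 3: +3 fires, +4 burnt (F count now 3)
Step 4: +4 fires, +3 burnt (F count now 4)
Step 5: +3 fires, +4 burnt (F count now 3)
Step 6: +1 fires, +3 burnt (F count now 1)
Step 7: +1 fires, +1 burnt (F count now 1)
Step 8: +0 fires, +1 burnt (F count now 0)
Fire out after step 8
Initially T: 20, now '.': 28
Total burnt (originally-T cells now '.'): 18

Answer: 18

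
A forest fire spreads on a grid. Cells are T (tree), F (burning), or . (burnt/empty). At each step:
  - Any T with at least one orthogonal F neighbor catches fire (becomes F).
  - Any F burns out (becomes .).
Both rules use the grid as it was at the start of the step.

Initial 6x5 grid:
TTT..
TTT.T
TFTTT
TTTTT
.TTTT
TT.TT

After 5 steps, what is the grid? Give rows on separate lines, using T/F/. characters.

Step 1: 4 trees catch fire, 1 burn out
  TTT..
  TFT.T
  F.FTT
  TFTTT
  .TTTT
  TT.TT
Step 2: 7 trees catch fire, 4 burn out
  TFT..
  F.F.T
  ...FT
  F.FTT
  .FTTT
  TT.TT
Step 3: 6 trees catch fire, 7 burn out
  F.F..
  ....T
  ....F
  ...FT
  ..FTT
  TF.TT
Step 4: 4 trees catch fire, 6 burn out
  .....
  ....F
  .....
  ....F
  ...FT
  F..TT
Step 5: 2 trees catch fire, 4 burn out
  .....
  .....
  .....
  .....
  ....F
  ...FT

.....
.....
.....
.....
....F
...FT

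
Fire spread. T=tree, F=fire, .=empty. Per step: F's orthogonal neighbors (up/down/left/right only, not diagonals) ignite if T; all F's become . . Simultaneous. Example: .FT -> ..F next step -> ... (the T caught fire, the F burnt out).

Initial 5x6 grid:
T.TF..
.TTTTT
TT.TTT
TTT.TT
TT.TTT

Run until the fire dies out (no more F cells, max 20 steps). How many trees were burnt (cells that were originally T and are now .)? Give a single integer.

Answer: 21

Derivation:
Step 1: +2 fires, +1 burnt (F count now 2)
Step 2: +3 fires, +2 burnt (F count now 3)
Step 3: +3 fires, +3 burnt (F count now 3)
Step 4: +3 fires, +3 burnt (F count now 3)
Step 5: +4 fires, +3 burnt (F count now 4)
Step 6: +5 fires, +4 burnt (F count now 5)
Step 7: +1 fires, +5 burnt (F count now 1)
Step 8: +0 fires, +1 burnt (F count now 0)
Fire out after step 8
Initially T: 22, now '.': 29
Total burnt (originally-T cells now '.'): 21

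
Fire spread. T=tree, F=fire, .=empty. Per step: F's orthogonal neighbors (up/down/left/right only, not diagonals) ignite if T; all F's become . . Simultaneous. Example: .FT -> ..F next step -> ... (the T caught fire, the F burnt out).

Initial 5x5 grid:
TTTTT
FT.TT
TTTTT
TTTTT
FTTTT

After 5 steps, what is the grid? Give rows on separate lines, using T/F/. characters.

Step 1: 5 trees catch fire, 2 burn out
  FTTTT
  .F.TT
  FTTTT
  FTTTT
  .FTTT
Step 2: 4 trees catch fire, 5 burn out
  .FTTT
  ...TT
  .FTTT
  .FTTT
  ..FTT
Step 3: 4 trees catch fire, 4 burn out
  ..FTT
  ...TT
  ..FTT
  ..FTT
  ...FT
Step 4: 4 trees catch fire, 4 burn out
  ...FT
  ...TT
  ...FT
  ...FT
  ....F
Step 5: 4 trees catch fire, 4 burn out
  ....F
  ...FT
  ....F
  ....F
  .....

....F
...FT
....F
....F
.....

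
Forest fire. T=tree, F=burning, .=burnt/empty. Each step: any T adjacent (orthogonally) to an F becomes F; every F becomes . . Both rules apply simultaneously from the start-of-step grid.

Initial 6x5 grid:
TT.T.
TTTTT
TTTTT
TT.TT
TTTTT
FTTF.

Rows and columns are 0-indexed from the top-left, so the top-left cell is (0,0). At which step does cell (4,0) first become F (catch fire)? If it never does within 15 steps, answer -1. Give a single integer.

Step 1: cell (4,0)='F' (+4 fires, +2 burnt)
  -> target ignites at step 1
Step 2: cell (4,0)='.' (+5 fires, +4 burnt)
Step 3: cell (4,0)='.' (+4 fires, +5 burnt)
Step 4: cell (4,0)='.' (+5 fires, +4 burnt)
Step 5: cell (4,0)='.' (+5 fires, +5 burnt)
Step 6: cell (4,0)='.' (+1 fires, +5 burnt)
Step 7: cell (4,0)='.' (+0 fires, +1 burnt)
  fire out at step 7

1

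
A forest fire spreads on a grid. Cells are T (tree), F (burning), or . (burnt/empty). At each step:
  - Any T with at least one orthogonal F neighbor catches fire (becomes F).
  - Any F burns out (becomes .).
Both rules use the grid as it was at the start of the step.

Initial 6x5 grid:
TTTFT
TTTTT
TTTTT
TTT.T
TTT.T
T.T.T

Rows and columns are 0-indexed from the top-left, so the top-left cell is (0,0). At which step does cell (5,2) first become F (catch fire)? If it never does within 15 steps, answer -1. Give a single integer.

Step 1: cell (5,2)='T' (+3 fires, +1 burnt)
Step 2: cell (5,2)='T' (+4 fires, +3 burnt)
Step 3: cell (5,2)='T' (+4 fires, +4 burnt)
Step 4: cell (5,2)='T' (+4 fires, +4 burnt)
Step 5: cell (5,2)='T' (+4 fires, +4 burnt)
Step 6: cell (5,2)='F' (+4 fires, +4 burnt)
  -> target ignites at step 6
Step 7: cell (5,2)='.' (+1 fires, +4 burnt)
Step 8: cell (5,2)='.' (+1 fires, +1 burnt)
Step 9: cell (5,2)='.' (+0 fires, +1 burnt)
  fire out at step 9

6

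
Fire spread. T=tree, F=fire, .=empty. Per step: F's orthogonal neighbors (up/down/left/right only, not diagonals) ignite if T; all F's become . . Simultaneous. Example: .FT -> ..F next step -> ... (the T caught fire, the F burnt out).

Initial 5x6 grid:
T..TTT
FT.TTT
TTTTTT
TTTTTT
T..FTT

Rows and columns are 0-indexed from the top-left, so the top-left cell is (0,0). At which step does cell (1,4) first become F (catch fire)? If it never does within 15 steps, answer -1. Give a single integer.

Step 1: cell (1,4)='T' (+5 fires, +2 burnt)
Step 2: cell (1,4)='T' (+6 fires, +5 burnt)
Step 3: cell (1,4)='T' (+6 fires, +6 burnt)
Step 4: cell (1,4)='F' (+3 fires, +6 burnt)
  -> target ignites at step 4
Step 5: cell (1,4)='.' (+2 fires, +3 burnt)
Step 6: cell (1,4)='.' (+1 fires, +2 burnt)
Step 7: cell (1,4)='.' (+0 fires, +1 burnt)
  fire out at step 7

4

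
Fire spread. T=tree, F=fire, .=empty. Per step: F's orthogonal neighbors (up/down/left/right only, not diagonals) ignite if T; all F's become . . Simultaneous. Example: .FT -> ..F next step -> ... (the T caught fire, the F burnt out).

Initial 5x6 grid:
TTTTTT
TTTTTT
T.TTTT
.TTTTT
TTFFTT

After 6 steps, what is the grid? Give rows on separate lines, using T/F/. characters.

Step 1: 4 trees catch fire, 2 burn out
  TTTTTT
  TTTTTT
  T.TTTT
  .TFFTT
  TF..FT
Step 2: 6 trees catch fire, 4 burn out
  TTTTTT
  TTTTTT
  T.FFTT
  .F..FT
  F....F
Step 3: 4 trees catch fire, 6 burn out
  TTTTTT
  TTFFTT
  T...FT
  .....F
  ......
Step 4: 5 trees catch fire, 4 burn out
  TTFFTT
  TF..FT
  T....F
  ......
  ......
Step 5: 4 trees catch fire, 5 burn out
  TF..FT
  F....F
  T.....
  ......
  ......
Step 6: 3 trees catch fire, 4 burn out
  F....F
  ......
  F.....
  ......
  ......

F....F
......
F.....
......
......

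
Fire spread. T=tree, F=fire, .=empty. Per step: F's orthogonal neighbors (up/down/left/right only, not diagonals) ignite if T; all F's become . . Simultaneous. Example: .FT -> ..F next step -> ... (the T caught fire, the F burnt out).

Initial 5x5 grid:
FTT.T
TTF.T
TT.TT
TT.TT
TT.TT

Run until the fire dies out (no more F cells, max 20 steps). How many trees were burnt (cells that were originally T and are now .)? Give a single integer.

Answer: 10

Derivation:
Step 1: +4 fires, +2 burnt (F count now 4)
Step 2: +2 fires, +4 burnt (F count now 2)
Step 3: +2 fires, +2 burnt (F count now 2)
Step 4: +2 fires, +2 burnt (F count now 2)
Step 5: +0 fires, +2 burnt (F count now 0)
Fire out after step 5
Initially T: 18, now '.': 17
Total burnt (originally-T cells now '.'): 10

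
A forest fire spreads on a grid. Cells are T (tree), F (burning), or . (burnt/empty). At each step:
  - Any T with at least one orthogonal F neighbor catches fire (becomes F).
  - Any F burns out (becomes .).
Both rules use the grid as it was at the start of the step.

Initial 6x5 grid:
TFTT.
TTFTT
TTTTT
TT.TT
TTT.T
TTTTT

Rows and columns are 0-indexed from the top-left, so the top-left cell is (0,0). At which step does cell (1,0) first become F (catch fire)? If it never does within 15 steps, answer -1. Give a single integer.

Step 1: cell (1,0)='T' (+5 fires, +2 burnt)
Step 2: cell (1,0)='F' (+5 fires, +5 burnt)
  -> target ignites at step 2
Step 3: cell (1,0)='.' (+4 fires, +5 burnt)
Step 4: cell (1,0)='.' (+3 fires, +4 burnt)
Step 5: cell (1,0)='.' (+4 fires, +3 burnt)
Step 6: cell (1,0)='.' (+3 fires, +4 burnt)
Step 7: cell (1,0)='.' (+1 fires, +3 burnt)
Step 8: cell (1,0)='.' (+0 fires, +1 burnt)
  fire out at step 8

2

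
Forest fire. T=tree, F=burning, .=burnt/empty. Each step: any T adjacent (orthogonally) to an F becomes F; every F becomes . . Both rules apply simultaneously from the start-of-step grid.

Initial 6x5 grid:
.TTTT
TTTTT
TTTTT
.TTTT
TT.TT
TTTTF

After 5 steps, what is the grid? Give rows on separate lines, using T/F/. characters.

Step 1: 2 trees catch fire, 1 burn out
  .TTTT
  TTTTT
  TTTTT
  .TTTT
  TT.TF
  TTTF.
Step 2: 3 trees catch fire, 2 burn out
  .TTTT
  TTTTT
  TTTTT
  .TTTF
  TT.F.
  TTF..
Step 3: 3 trees catch fire, 3 burn out
  .TTTT
  TTTTT
  TTTTF
  .TTF.
  TT...
  TF...
Step 4: 5 trees catch fire, 3 burn out
  .TTTT
  TTTTF
  TTTF.
  .TF..
  TF...
  F....
Step 5: 5 trees catch fire, 5 burn out
  .TTTF
  TTTF.
  TTF..
  .F...
  F....
  .....

.TTTF
TTTF.
TTF..
.F...
F....
.....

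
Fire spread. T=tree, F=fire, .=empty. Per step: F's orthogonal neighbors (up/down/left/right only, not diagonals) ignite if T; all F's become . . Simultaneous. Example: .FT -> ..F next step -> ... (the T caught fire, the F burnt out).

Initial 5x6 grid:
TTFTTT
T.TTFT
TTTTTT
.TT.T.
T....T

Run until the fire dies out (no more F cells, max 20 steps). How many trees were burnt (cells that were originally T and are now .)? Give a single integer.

Step 1: +7 fires, +2 burnt (F count now 7)
Step 2: +6 fires, +7 burnt (F count now 6)
Step 3: +3 fires, +6 burnt (F count now 3)
Step 4: +2 fires, +3 burnt (F count now 2)
Step 5: +0 fires, +2 burnt (F count now 0)
Fire out after step 5
Initially T: 20, now '.': 28
Total burnt (originally-T cells now '.'): 18

Answer: 18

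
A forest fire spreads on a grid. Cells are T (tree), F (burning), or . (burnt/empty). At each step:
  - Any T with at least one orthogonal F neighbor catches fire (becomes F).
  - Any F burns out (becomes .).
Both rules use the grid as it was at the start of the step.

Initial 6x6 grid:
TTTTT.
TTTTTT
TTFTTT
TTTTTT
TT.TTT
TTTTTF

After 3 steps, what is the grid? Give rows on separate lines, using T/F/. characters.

Step 1: 6 trees catch fire, 2 burn out
  TTTTT.
  TTFTTT
  TF.FTT
  TTFTTT
  TT.TTF
  TTTTF.
Step 2: 10 trees catch fire, 6 burn out
  TTFTT.
  TF.FTT
  F...FT
  TF.FTF
  TT.TF.
  TTTF..
Step 3: 10 trees catch fire, 10 burn out
  TF.FT.
  F...FT
  .....F
  F...F.
  TF.F..
  TTF...

TF.FT.
F...FT
.....F
F...F.
TF.F..
TTF...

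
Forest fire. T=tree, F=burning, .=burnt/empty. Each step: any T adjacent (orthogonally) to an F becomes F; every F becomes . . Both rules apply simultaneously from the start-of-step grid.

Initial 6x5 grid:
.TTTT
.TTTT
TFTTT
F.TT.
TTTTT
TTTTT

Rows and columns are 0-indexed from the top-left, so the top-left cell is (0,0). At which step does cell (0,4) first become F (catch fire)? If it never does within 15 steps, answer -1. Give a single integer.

Step 1: cell (0,4)='T' (+4 fires, +2 burnt)
Step 2: cell (0,4)='T' (+6 fires, +4 burnt)
Step 3: cell (0,4)='T' (+6 fires, +6 burnt)
Step 4: cell (0,4)='T' (+4 fires, +6 burnt)
Step 5: cell (0,4)='F' (+3 fires, +4 burnt)
  -> target ignites at step 5
Step 6: cell (0,4)='.' (+1 fires, +3 burnt)
Step 7: cell (0,4)='.' (+0 fires, +1 burnt)
  fire out at step 7

5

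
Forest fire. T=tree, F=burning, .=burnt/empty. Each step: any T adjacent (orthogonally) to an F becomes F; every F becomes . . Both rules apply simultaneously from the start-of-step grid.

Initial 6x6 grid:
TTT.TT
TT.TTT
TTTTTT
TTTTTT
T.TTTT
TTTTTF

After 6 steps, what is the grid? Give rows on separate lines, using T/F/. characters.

Step 1: 2 trees catch fire, 1 burn out
  TTT.TT
  TT.TTT
  TTTTTT
  TTTTTT
  T.TTTF
  TTTTF.
Step 2: 3 trees catch fire, 2 burn out
  TTT.TT
  TT.TTT
  TTTTTT
  TTTTTF
  T.TTF.
  TTTF..
Step 3: 4 trees catch fire, 3 burn out
  TTT.TT
  TT.TTT
  TTTTTF
  TTTTF.
  T.TF..
  TTF...
Step 4: 5 trees catch fire, 4 burn out
  TTT.TT
  TT.TTF
  TTTTF.
  TTTF..
  T.F...
  TF....
Step 5: 5 trees catch fire, 5 burn out
  TTT.TF
  TT.TF.
  TTTF..
  TTF...
  T.....
  F.....
Step 6: 5 trees catch fire, 5 burn out
  TTT.F.
  TT.F..
  TTF...
  TF....
  F.....
  ......

TTT.F.
TT.F..
TTF...
TF....
F.....
......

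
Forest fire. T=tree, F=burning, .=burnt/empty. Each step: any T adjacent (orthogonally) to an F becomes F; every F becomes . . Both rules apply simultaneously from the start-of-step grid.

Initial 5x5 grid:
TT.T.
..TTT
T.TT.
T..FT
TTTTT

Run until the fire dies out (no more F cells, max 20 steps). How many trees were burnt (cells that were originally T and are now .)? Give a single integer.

Step 1: +3 fires, +1 burnt (F count now 3)
Step 2: +4 fires, +3 burnt (F count now 4)
Step 3: +4 fires, +4 burnt (F count now 4)
Step 4: +1 fires, +4 burnt (F count now 1)
Step 5: +1 fires, +1 burnt (F count now 1)
Step 6: +1 fires, +1 burnt (F count now 1)
Step 7: +0 fires, +1 burnt (F count now 0)
Fire out after step 7
Initially T: 16, now '.': 23
Total burnt (originally-T cells now '.'): 14

Answer: 14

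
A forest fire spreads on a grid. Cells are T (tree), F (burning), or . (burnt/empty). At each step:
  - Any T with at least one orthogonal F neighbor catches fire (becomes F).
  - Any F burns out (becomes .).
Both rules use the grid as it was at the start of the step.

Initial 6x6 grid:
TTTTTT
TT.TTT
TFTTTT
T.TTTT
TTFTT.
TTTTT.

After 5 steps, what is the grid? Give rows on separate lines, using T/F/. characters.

Step 1: 7 trees catch fire, 2 burn out
  TTTTTT
  TF.TTT
  F.FTTT
  T.FTTT
  TF.FT.
  TTFTT.
Step 2: 9 trees catch fire, 7 burn out
  TFTTTT
  F..TTT
  ...FTT
  F..FTT
  F...F.
  TF.FT.
Step 3: 7 trees catch fire, 9 burn out
  F.FTTT
  ...FTT
  ....FT
  ....FT
  ......
  F...F.
Step 4: 4 trees catch fire, 7 burn out
  ...FTT
  ....FT
  .....F
  .....F
  ......
  ......
Step 5: 2 trees catch fire, 4 burn out
  ....FT
  .....F
  ......
  ......
  ......
  ......

....FT
.....F
......
......
......
......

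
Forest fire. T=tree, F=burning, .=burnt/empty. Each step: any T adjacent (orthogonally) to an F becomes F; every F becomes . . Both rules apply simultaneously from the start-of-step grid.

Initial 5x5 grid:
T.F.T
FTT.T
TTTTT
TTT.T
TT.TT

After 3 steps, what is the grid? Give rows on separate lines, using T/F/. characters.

Step 1: 4 trees catch fire, 2 burn out
  F...T
  .FF.T
  FTTTT
  TTT.T
  TT.TT
Step 2: 3 trees catch fire, 4 burn out
  ....T
  ....T
  .FFTT
  FTT.T
  TT.TT
Step 3: 4 trees catch fire, 3 burn out
  ....T
  ....T
  ...FT
  .FF.T
  FT.TT

....T
....T
...FT
.FF.T
FT.TT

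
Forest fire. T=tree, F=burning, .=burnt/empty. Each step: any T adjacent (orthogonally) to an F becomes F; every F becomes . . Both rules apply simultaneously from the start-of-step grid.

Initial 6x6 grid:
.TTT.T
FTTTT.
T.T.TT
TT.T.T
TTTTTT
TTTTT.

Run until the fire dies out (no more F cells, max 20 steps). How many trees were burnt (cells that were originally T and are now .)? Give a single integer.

Step 1: +2 fires, +1 burnt (F count now 2)
Step 2: +3 fires, +2 burnt (F count now 3)
Step 3: +5 fires, +3 burnt (F count now 5)
Step 4: +4 fires, +5 burnt (F count now 4)
Step 5: +3 fires, +4 burnt (F count now 3)
Step 6: +3 fires, +3 burnt (F count now 3)
Step 7: +4 fires, +3 burnt (F count now 4)
Step 8: +2 fires, +4 burnt (F count now 2)
Step 9: +0 fires, +2 burnt (F count now 0)
Fire out after step 9
Initially T: 27, now '.': 35
Total burnt (originally-T cells now '.'): 26

Answer: 26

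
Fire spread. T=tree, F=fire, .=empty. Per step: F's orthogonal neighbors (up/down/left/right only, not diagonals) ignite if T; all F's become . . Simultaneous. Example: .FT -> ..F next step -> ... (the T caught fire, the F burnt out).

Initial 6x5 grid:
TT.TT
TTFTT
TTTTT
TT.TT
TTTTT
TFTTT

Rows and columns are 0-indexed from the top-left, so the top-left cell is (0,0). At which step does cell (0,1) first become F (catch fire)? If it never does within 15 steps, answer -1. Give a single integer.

Step 1: cell (0,1)='T' (+6 fires, +2 burnt)
Step 2: cell (0,1)='F' (+10 fires, +6 burnt)
  -> target ignites at step 2
Step 3: cell (0,1)='.' (+8 fires, +10 burnt)
Step 4: cell (0,1)='.' (+2 fires, +8 burnt)
Step 5: cell (0,1)='.' (+0 fires, +2 burnt)
  fire out at step 5

2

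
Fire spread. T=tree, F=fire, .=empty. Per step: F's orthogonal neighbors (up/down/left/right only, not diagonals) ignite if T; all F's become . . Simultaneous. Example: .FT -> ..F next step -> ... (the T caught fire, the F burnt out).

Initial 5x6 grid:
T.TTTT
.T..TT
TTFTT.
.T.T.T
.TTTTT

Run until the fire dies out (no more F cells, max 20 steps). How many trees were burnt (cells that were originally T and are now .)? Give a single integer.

Step 1: +2 fires, +1 burnt (F count now 2)
Step 2: +5 fires, +2 burnt (F count now 5)
Step 3: +3 fires, +5 burnt (F count now 3)
Step 4: +4 fires, +3 burnt (F count now 4)
Step 5: +3 fires, +4 burnt (F count now 3)
Step 6: +2 fires, +3 burnt (F count now 2)
Step 7: +0 fires, +2 burnt (F count now 0)
Fire out after step 7
Initially T: 20, now '.': 29
Total burnt (originally-T cells now '.'): 19

Answer: 19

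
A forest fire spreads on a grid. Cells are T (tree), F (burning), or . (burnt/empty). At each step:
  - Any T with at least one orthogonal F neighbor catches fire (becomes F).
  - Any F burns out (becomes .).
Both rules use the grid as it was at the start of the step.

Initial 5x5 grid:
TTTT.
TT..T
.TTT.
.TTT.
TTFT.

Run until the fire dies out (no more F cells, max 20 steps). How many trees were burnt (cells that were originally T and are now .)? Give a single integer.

Answer: 15

Derivation:
Step 1: +3 fires, +1 burnt (F count now 3)
Step 2: +4 fires, +3 burnt (F count now 4)
Step 3: +2 fires, +4 burnt (F count now 2)
Step 4: +1 fires, +2 burnt (F count now 1)
Step 5: +2 fires, +1 burnt (F count now 2)
Step 6: +2 fires, +2 burnt (F count now 2)
Step 7: +1 fires, +2 burnt (F count now 1)
Step 8: +0 fires, +1 burnt (F count now 0)
Fire out after step 8
Initially T: 16, now '.': 24
Total burnt (originally-T cells now '.'): 15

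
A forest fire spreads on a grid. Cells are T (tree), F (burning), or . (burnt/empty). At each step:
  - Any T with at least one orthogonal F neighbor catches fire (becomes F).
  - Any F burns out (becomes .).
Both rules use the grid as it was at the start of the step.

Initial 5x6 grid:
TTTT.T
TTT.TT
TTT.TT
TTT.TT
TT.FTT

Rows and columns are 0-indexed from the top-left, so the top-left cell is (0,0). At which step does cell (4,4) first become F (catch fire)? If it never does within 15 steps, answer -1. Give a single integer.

Step 1: cell (4,4)='F' (+1 fires, +1 burnt)
  -> target ignites at step 1
Step 2: cell (4,4)='.' (+2 fires, +1 burnt)
Step 3: cell (4,4)='.' (+2 fires, +2 burnt)
Step 4: cell (4,4)='.' (+2 fires, +2 burnt)
Step 5: cell (4,4)='.' (+1 fires, +2 burnt)
Step 6: cell (4,4)='.' (+1 fires, +1 burnt)
Step 7: cell (4,4)='.' (+0 fires, +1 burnt)
  fire out at step 7

1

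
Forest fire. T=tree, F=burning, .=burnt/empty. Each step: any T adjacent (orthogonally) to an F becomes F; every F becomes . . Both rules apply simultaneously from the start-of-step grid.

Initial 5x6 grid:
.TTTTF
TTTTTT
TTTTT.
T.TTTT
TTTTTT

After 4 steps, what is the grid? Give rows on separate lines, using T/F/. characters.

Step 1: 2 trees catch fire, 1 burn out
  .TTTF.
  TTTTTF
  TTTTT.
  T.TTTT
  TTTTTT
Step 2: 2 trees catch fire, 2 burn out
  .TTF..
  TTTTF.
  TTTTT.
  T.TTTT
  TTTTTT
Step 3: 3 trees catch fire, 2 burn out
  .TF...
  TTTF..
  TTTTF.
  T.TTTT
  TTTTTT
Step 4: 4 trees catch fire, 3 burn out
  .F....
  TTF...
  TTTF..
  T.TTFT
  TTTTTT

.F....
TTF...
TTTF..
T.TTFT
TTTTTT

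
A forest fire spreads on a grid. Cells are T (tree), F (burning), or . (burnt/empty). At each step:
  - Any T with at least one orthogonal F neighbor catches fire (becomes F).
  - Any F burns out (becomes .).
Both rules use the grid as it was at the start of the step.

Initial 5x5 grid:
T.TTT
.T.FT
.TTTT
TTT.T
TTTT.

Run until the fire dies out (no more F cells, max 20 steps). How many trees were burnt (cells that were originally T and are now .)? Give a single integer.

Step 1: +3 fires, +1 burnt (F count now 3)
Step 2: +4 fires, +3 burnt (F count now 4)
Step 3: +3 fires, +4 burnt (F count now 3)
Step 4: +3 fires, +3 burnt (F count now 3)
Step 5: +3 fires, +3 burnt (F count now 3)
Step 6: +1 fires, +3 burnt (F count now 1)
Step 7: +0 fires, +1 burnt (F count now 0)
Fire out after step 7
Initially T: 18, now '.': 24
Total burnt (originally-T cells now '.'): 17

Answer: 17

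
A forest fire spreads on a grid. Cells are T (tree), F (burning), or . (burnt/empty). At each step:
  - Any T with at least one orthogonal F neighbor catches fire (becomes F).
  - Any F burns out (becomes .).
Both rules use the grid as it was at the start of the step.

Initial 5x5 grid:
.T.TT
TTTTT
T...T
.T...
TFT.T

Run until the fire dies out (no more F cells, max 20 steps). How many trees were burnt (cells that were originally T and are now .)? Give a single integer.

Step 1: +3 fires, +1 burnt (F count now 3)
Step 2: +0 fires, +3 burnt (F count now 0)
Fire out after step 2
Initially T: 14, now '.': 14
Total burnt (originally-T cells now '.'): 3

Answer: 3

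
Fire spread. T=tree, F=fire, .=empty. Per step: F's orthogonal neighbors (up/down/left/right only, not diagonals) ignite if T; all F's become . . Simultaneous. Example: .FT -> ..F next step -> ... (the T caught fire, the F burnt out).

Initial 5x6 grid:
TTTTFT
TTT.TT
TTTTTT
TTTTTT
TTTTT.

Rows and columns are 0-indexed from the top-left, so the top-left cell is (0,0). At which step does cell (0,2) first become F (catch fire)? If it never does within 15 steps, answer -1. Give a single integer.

Step 1: cell (0,2)='T' (+3 fires, +1 burnt)
Step 2: cell (0,2)='F' (+3 fires, +3 burnt)
  -> target ignites at step 2
Step 3: cell (0,2)='.' (+5 fires, +3 burnt)
Step 4: cell (0,2)='.' (+6 fires, +5 burnt)
Step 5: cell (0,2)='.' (+4 fires, +6 burnt)
Step 6: cell (0,2)='.' (+3 fires, +4 burnt)
Step 7: cell (0,2)='.' (+2 fires, +3 burnt)
Step 8: cell (0,2)='.' (+1 fires, +2 burnt)
Step 9: cell (0,2)='.' (+0 fires, +1 burnt)
  fire out at step 9

2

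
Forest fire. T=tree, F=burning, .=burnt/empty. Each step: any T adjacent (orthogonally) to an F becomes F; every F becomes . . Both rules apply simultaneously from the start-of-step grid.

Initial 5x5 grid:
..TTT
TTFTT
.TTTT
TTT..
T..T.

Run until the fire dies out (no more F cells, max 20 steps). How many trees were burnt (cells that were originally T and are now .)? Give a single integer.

Answer: 15

Derivation:
Step 1: +4 fires, +1 burnt (F count now 4)
Step 2: +6 fires, +4 burnt (F count now 6)
Step 3: +3 fires, +6 burnt (F count now 3)
Step 4: +1 fires, +3 burnt (F count now 1)
Step 5: +1 fires, +1 burnt (F count now 1)
Step 6: +0 fires, +1 burnt (F count now 0)
Fire out after step 6
Initially T: 16, now '.': 24
Total burnt (originally-T cells now '.'): 15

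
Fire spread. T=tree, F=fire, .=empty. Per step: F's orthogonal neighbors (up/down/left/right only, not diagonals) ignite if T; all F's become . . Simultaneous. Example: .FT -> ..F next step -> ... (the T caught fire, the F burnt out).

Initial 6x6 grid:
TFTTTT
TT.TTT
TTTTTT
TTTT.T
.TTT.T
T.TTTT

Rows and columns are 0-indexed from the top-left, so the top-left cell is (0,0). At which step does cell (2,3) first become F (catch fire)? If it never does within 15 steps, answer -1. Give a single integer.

Step 1: cell (2,3)='T' (+3 fires, +1 burnt)
Step 2: cell (2,3)='T' (+3 fires, +3 burnt)
Step 3: cell (2,3)='T' (+5 fires, +3 burnt)
Step 4: cell (2,3)='F' (+6 fires, +5 burnt)
  -> target ignites at step 4
Step 5: cell (2,3)='.' (+4 fires, +6 burnt)
Step 6: cell (2,3)='.' (+3 fires, +4 burnt)
Step 7: cell (2,3)='.' (+2 fires, +3 burnt)
Step 8: cell (2,3)='.' (+2 fires, +2 burnt)
Step 9: cell (2,3)='.' (+1 fires, +2 burnt)
Step 10: cell (2,3)='.' (+0 fires, +1 burnt)
  fire out at step 10

4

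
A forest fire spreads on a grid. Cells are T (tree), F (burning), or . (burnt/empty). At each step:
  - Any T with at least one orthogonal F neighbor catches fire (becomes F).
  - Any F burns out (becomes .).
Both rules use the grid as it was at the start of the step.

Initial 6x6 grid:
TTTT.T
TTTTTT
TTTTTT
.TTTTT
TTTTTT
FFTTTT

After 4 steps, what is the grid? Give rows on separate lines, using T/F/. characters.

Step 1: 3 trees catch fire, 2 burn out
  TTTT.T
  TTTTTT
  TTTTTT
  .TTTTT
  FFTTTT
  ..FTTT
Step 2: 3 trees catch fire, 3 burn out
  TTTT.T
  TTTTTT
  TTTTTT
  .FTTTT
  ..FTTT
  ...FTT
Step 3: 4 trees catch fire, 3 burn out
  TTTT.T
  TTTTTT
  TFTTTT
  ..FTTT
  ...FTT
  ....FT
Step 4: 6 trees catch fire, 4 burn out
  TTTT.T
  TFTTTT
  F.FTTT
  ...FTT
  ....FT
  .....F

TTTT.T
TFTTTT
F.FTTT
...FTT
....FT
.....F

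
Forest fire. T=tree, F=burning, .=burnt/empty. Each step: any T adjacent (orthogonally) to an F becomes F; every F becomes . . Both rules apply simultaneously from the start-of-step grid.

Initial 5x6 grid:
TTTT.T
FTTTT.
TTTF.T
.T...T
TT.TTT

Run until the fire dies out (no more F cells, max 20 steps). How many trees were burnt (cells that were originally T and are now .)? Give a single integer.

Answer: 14

Derivation:
Step 1: +5 fires, +2 burnt (F count now 5)
Step 2: +5 fires, +5 burnt (F count now 5)
Step 3: +2 fires, +5 burnt (F count now 2)
Step 4: +1 fires, +2 burnt (F count now 1)
Step 5: +1 fires, +1 burnt (F count now 1)
Step 6: +0 fires, +1 burnt (F count now 0)
Fire out after step 6
Initially T: 20, now '.': 24
Total burnt (originally-T cells now '.'): 14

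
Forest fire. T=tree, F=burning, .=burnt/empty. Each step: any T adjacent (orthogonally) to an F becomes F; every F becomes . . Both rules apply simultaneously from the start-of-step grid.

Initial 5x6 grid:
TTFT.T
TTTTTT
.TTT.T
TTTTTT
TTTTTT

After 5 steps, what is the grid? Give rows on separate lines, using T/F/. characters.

Step 1: 3 trees catch fire, 1 burn out
  TF.F.T
  TTFTTT
  .TTT.T
  TTTTTT
  TTTTTT
Step 2: 4 trees catch fire, 3 burn out
  F....T
  TF.FTT
  .TFT.T
  TTTTTT
  TTTTTT
Step 3: 5 trees catch fire, 4 burn out
  .....T
  F...FT
  .F.F.T
  TTFTTT
  TTTTTT
Step 4: 4 trees catch fire, 5 burn out
  .....T
  .....F
  .....T
  TF.FTT
  TTFTTT
Step 5: 6 trees catch fire, 4 burn out
  .....F
  ......
  .....F
  F...FT
  TF.FTT

.....F
......
.....F
F...FT
TF.FTT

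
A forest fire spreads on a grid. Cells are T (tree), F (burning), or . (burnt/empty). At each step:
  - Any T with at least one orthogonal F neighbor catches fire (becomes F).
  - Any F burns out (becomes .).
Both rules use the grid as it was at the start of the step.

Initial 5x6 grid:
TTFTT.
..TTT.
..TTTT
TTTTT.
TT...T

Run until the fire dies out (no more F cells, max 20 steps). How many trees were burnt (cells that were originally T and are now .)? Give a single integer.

Step 1: +3 fires, +1 burnt (F count now 3)
Step 2: +4 fires, +3 burnt (F count now 4)
Step 3: +3 fires, +4 burnt (F count now 3)
Step 4: +3 fires, +3 burnt (F count now 3)
Step 5: +4 fires, +3 burnt (F count now 4)
Step 6: +1 fires, +4 burnt (F count now 1)
Step 7: +0 fires, +1 burnt (F count now 0)
Fire out after step 7
Initially T: 19, now '.': 29
Total burnt (originally-T cells now '.'): 18

Answer: 18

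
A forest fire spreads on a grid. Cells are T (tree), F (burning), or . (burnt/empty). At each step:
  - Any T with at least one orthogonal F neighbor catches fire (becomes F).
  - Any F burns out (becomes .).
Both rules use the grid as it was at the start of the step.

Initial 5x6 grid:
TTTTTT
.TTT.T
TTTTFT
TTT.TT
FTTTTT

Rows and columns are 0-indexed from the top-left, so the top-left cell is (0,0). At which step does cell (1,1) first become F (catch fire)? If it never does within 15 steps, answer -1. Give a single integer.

Step 1: cell (1,1)='T' (+5 fires, +2 burnt)
Step 2: cell (1,1)='T' (+8 fires, +5 burnt)
Step 3: cell (1,1)='T' (+7 fires, +8 burnt)
Step 4: cell (1,1)='F' (+3 fires, +7 burnt)
  -> target ignites at step 4
Step 5: cell (1,1)='.' (+1 fires, +3 burnt)
Step 6: cell (1,1)='.' (+1 fires, +1 burnt)
Step 7: cell (1,1)='.' (+0 fires, +1 burnt)
  fire out at step 7

4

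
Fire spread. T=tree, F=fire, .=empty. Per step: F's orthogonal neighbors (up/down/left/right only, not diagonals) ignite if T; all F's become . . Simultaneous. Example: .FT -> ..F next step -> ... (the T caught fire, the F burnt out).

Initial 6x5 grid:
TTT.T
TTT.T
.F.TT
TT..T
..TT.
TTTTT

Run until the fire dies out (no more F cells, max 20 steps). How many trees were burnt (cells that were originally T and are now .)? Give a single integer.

Step 1: +2 fires, +1 burnt (F count now 2)
Step 2: +4 fires, +2 burnt (F count now 4)
Step 3: +2 fires, +4 burnt (F count now 2)
Step 4: +0 fires, +2 burnt (F count now 0)
Fire out after step 4
Initially T: 20, now '.': 18
Total burnt (originally-T cells now '.'): 8

Answer: 8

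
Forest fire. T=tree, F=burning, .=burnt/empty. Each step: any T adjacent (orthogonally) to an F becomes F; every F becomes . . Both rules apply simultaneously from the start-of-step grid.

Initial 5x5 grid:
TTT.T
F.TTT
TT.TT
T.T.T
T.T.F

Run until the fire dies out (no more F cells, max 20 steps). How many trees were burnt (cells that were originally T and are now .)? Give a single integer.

Step 1: +3 fires, +2 burnt (F count now 3)
Step 2: +4 fires, +3 burnt (F count now 4)
Step 3: +4 fires, +4 burnt (F count now 4)
Step 4: +3 fires, +4 burnt (F count now 3)
Step 5: +0 fires, +3 burnt (F count now 0)
Fire out after step 5
Initially T: 16, now '.': 23
Total burnt (originally-T cells now '.'): 14

Answer: 14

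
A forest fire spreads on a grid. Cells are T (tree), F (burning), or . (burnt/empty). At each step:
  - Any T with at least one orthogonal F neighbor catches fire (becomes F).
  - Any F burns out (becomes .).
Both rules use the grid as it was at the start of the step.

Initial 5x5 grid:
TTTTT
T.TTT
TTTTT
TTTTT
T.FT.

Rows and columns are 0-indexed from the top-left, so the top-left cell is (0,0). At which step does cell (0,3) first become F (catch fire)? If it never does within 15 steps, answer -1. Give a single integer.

Step 1: cell (0,3)='T' (+2 fires, +1 burnt)
Step 2: cell (0,3)='T' (+3 fires, +2 burnt)
Step 3: cell (0,3)='T' (+5 fires, +3 burnt)
Step 4: cell (0,3)='T' (+5 fires, +5 burnt)
Step 5: cell (0,3)='F' (+4 fires, +5 burnt)
  -> target ignites at step 5
Step 6: cell (0,3)='.' (+2 fires, +4 burnt)
Step 7: cell (0,3)='.' (+0 fires, +2 burnt)
  fire out at step 7

5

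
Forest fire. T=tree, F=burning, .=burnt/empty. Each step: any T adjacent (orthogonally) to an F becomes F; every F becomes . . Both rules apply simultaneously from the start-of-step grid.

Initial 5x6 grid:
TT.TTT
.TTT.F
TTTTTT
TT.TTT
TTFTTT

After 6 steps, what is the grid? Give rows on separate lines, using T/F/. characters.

Step 1: 4 trees catch fire, 2 burn out
  TT.TTF
  .TTT..
  TTTTTF
  TT.TTT
  TF.FTT
Step 2: 7 trees catch fire, 4 burn out
  TT.TF.
  .TTT..
  TTTTF.
  TF.FTF
  F...FT
Step 3: 6 trees catch fire, 7 burn out
  TT.F..
  .TTT..
  TFTF..
  F...F.
  .....F
Step 4: 4 trees catch fire, 6 burn out
  TT....
  .FTF..
  F.F...
  ......
  ......
Step 5: 2 trees catch fire, 4 burn out
  TF....
  ..F...
  ......
  ......
  ......
Step 6: 1 trees catch fire, 2 burn out
  F.....
  ......
  ......
  ......
  ......

F.....
......
......
......
......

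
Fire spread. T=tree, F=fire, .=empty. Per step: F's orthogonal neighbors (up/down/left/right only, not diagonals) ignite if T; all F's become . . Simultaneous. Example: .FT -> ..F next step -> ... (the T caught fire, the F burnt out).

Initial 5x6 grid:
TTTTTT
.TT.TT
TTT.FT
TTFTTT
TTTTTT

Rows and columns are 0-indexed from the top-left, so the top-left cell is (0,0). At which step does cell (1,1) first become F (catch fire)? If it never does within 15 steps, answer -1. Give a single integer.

Step 1: cell (1,1)='T' (+7 fires, +2 burnt)
Step 2: cell (1,1)='T' (+9 fires, +7 burnt)
Step 3: cell (1,1)='F' (+7 fires, +9 burnt)
  -> target ignites at step 3
Step 4: cell (1,1)='.' (+1 fires, +7 burnt)
Step 5: cell (1,1)='.' (+1 fires, +1 burnt)
Step 6: cell (1,1)='.' (+0 fires, +1 burnt)
  fire out at step 6

3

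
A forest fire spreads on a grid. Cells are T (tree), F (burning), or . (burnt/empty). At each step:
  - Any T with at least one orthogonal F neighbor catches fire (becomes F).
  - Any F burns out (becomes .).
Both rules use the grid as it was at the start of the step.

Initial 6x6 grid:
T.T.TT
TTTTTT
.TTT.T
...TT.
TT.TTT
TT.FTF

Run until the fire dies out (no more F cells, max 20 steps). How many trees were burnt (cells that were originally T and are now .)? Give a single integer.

Step 1: +3 fires, +2 burnt (F count now 3)
Step 2: +2 fires, +3 burnt (F count now 2)
Step 3: +2 fires, +2 burnt (F count now 2)
Step 4: +2 fires, +2 burnt (F count now 2)
Step 5: +3 fires, +2 burnt (F count now 3)
Step 6: +4 fires, +3 burnt (F count now 4)
Step 7: +3 fires, +4 burnt (F count now 3)
Step 8: +1 fires, +3 burnt (F count now 1)
Step 9: +0 fires, +1 burnt (F count now 0)
Fire out after step 9
Initially T: 24, now '.': 32
Total burnt (originally-T cells now '.'): 20

Answer: 20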